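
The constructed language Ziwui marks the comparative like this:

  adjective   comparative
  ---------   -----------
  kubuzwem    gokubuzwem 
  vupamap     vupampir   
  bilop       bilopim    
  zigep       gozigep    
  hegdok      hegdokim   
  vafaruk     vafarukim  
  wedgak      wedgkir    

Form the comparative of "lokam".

vupamap and bilop both end in -p yet inflect differently (vupampir, bilopim), so the final letter is not what conditions the rule; the last vowel is.
"lokam" has last vowel 'a'. The stems whose last vowel is 'a' (vupamap → vupampir, wedgak → wedgkir) delete the last vowel and add -ir.
The other patterns: stems whose last vowel is 'o' or 'u' add -im; stems whose last vowel is 'e' add the prefix go-.
So lokam → lokmir.

lokmir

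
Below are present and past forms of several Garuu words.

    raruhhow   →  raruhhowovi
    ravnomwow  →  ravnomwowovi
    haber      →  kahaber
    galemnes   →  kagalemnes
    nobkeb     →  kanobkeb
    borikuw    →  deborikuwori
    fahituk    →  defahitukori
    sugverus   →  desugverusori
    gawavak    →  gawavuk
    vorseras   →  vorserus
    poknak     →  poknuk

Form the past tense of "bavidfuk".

raruhhow and borikuw both end in -w yet inflect differently (raruhhowovi, deborikuwori), so the final letter is not what conditions the rule; the last vowel is.
"bavidfuk" has last vowel 'u'. The stems whose last vowel is 'u' (borikuw → deborikuwori, fahituk → defahitukori, sugverus → desugverusori) add de- … -ori around the stem.
So bavidfuk → debavidfukori.

debavidfukori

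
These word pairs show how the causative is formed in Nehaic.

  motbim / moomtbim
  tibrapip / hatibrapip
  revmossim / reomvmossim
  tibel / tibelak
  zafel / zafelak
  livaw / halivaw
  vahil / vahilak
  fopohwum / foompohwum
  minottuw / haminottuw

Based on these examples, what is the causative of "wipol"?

"wipol" ends in -l. The stems ending in -l (tibel → tibelak, zafel → zafelak, vahil → vahilak) add -ak.
The other patterns: stems ending in -p or -w add the prefix ha-; stems ending in -m insert -om- after the first vowel.
So wipol → wipolak.

wipolak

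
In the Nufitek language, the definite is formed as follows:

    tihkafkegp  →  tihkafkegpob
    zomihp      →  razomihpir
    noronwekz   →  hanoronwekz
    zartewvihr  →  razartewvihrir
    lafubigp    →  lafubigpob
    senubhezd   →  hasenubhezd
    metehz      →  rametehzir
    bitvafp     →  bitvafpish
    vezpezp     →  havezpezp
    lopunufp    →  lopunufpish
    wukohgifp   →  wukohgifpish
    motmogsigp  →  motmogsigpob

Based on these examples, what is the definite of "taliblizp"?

hataliblizp

zomihp and tihkafkegp both end in -p yet inflect differently (razomihpir, tihkafkegpob), so the final letter is not what conditions the rule; the second-to-last letter is.
"taliblizp" has second-to-last letter 'z'. The stems whose second-to-last letter is 'z' (vezpezp → havezpezp, senubhezd → hasenubhezd) add the prefix ha-.
The other patterns: stems whose second-to-last letter is 'h' add ra- … -ir around the stem; stems whose second-to-last letter is 'g' add -ob; stems whose second-to-last letter is 'f' add -ish.
So taliblizp → hataliblizp.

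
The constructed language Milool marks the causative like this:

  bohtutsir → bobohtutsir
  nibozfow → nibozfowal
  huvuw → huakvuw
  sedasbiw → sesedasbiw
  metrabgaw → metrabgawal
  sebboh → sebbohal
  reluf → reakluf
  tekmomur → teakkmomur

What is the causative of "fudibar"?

tekmomur and bohtutsir both end in -r yet inflect differently (teakkmomur, bobohtutsir), so the final letter is not what conditions the rule; the last vowel is.
"fudibar" has last vowel 'a'. The one such stem in the data (metrabgaw → metrabgawal) adds -al, so the same rule applies.
The other patterns: stems whose last vowel is 'u' insert -ak- after the first vowel; stems whose last vowel is 'i' repeat the first consonant+vowel as a prefix.
So fudibar → fudibaral.

fudibaral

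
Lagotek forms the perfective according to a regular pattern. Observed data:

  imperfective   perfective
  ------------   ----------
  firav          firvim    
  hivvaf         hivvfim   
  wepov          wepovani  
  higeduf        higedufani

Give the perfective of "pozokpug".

pozokpugani

firav and wepov both end in -v yet inflect differently (firvim, wepovani), so the final letter is not what conditions the rule; the last vowel is.
"pozokpug" has last vowel 'u'. The one such stem in the data (higeduf → higedufani) adds -ani, so the same rule applies.
The other pattern: stems whose last vowel is 'a' delete the last vowel and add -im.
So pozokpug → pozokpugani.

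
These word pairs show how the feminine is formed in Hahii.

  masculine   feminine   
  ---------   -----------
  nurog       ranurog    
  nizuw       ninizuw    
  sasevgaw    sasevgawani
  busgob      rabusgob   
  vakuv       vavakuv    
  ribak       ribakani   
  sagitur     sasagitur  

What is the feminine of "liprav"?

nizuw and sasevgaw both end in -w yet inflect differently (ninizuw, sasevgawani), so the final letter is not what conditions the rule; the last vowel is.
"liprav" has last vowel 'a'. The stems whose last vowel is 'a' (sasevgaw → sasevgawani, ribak → ribakani) add -ani.
The other patterns: stems whose last vowel is 'u' repeat the first consonant+vowel as a prefix; stems whose last vowel is 'o' add the prefix ra-.
So liprav → lipravani.

lipravani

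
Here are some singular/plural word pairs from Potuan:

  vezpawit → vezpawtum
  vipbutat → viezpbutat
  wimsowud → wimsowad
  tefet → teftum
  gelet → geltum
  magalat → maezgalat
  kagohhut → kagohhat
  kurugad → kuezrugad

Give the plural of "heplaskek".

kurugad and wimsowud both end in -d yet inflect differently (kuezrugad, wimsowad), so the final letter is not what conditions the rule; the last vowel is.
"heplaskek" has last vowel 'e'. The stems whose last vowel is 'e' (gelet → geltum, tefet → teftum) delete the last vowel and add -um.
The other patterns: stems whose last vowel is 'a' insert -ez- after the first vowel; stems whose last vowel is 'u' change the last vowel to 'a'.
So heplaskek → heplaskkum.

heplaskkum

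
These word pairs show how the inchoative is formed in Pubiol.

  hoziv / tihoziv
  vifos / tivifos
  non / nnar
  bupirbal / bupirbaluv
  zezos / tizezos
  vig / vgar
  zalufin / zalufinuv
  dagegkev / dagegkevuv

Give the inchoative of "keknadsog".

keknadsoguv

"keknadsog" has 3 vowels. The stems with 3 vowels (zalufin → zalufinuv, bupirbal → bupirbaluv, dagegkev → dagegkevuv) add -uv.
The other patterns: stems with 1 vowel delete the last vowel and add -ar; stems with 2 vowels add the prefix ti-.
So keknadsog → keknadsoguv.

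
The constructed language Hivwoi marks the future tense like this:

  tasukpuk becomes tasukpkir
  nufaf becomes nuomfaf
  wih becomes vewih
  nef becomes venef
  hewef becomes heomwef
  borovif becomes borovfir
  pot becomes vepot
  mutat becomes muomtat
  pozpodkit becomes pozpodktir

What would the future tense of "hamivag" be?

pot and mutat both end in -t yet inflect differently (vepot, muomtat), so the final letter is not what conditions the rule; the number of vowels is.
"hamivag" has 3 vowels. The stems with 3 vowels (pozpodkit → pozpodktir, borovif → borovfir, tasukpuk → tasukpkir) delete the last vowel and add -ir.
The other patterns: stems with 1 vowel add the prefix ve-; stems with 2 vowels insert -om- after the first vowel.
So hamivag → hamivgir.

hamivgir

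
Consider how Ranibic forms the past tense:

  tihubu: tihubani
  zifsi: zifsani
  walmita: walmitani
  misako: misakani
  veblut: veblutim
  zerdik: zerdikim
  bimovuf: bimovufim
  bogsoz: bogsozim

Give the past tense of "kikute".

tihubu and veblut both have last vowel 'u' yet inflect differently (tihubani, veblutim), so the last vowel is not what conditions the rule; whether the stem ends in a vowel or a consonant is.
"kikute" ends in a vowel. The stems ending in a vowel (tihubu → tihubani, zifsi → zifsani, walmita → walmitani) drop the final letter and add -ani.
The other pattern: stems ending in a consonant add -im.
So kikute → kikutani.

kikutani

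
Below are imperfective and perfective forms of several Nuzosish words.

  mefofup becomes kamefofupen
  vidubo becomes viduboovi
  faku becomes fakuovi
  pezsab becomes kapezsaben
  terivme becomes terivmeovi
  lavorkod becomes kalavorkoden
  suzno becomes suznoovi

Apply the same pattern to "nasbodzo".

nasbodzoovi

"nasbodzo" ends in a vowel. The stems ending in a vowel (vidubo → viduboovi, faku → fakuovi, suzno → suznoovi) add -ovi.
So nasbodzo → nasbodzoovi.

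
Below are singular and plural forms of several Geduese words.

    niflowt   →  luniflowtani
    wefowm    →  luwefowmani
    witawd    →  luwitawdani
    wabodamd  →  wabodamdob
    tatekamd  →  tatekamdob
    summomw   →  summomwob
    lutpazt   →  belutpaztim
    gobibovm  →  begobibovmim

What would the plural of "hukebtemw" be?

hukebtemwob

witawd and wabodamd both end in -d yet inflect differently (luwitawdani, wabodamdob), so the final letter is not what conditions the rule; the second-to-last letter is.
"hukebtemw" has second-to-last letter 'm'. The stems whose second-to-last letter is 'm' (wabodamd → wabodamdob, tatekamd → tatekamdob, summomw → summomwob) add -ob.
The other patterns: stems whose second-to-last letter is 'w' add lu- … -ani around the stem; stems whose second-to-last letter is 'v' or 'z' add be- … -im around the stem.
So hukebtemw → hukebtemwob.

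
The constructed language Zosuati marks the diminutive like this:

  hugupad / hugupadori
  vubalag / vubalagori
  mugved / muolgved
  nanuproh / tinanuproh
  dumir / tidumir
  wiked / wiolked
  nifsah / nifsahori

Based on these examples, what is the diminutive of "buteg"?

hugupad and mugved both end in -d yet inflect differently (hugupadori, muolgved), so the final letter is not what conditions the rule; the last vowel is.
"buteg" has last vowel 'e'. The stems whose last vowel is 'e' (mugved → muolgved, wiked → wiolked) insert -ol- after the first vowel.
The other patterns: stems whose last vowel is 'a' add -ori; stems whose last vowel is 'i' or 'o' add the prefix ti-.
So buteg → buolteg.

buolteg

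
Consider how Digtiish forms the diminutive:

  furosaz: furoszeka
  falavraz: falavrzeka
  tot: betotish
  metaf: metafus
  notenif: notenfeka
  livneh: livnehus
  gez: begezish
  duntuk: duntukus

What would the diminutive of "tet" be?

betetish

"tet" has 1 vowel. The stems with 1 vowel (tot → betotish, gez → begezish) add be- … -ish around the stem.
So tet → betetish.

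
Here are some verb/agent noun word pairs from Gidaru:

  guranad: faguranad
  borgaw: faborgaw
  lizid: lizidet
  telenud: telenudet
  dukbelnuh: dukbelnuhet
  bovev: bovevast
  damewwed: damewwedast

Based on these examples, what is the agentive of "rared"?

raredast

guranad and lizid both end in -d yet inflect differently (faguranad, lizidet), so the final letter is not what conditions the rule; the last vowel is.
"rared" has last vowel 'e'. The stems whose last vowel is 'e' (bovev → bovevast, damewwed → damewwedast) add -ast.
The other patterns: stems whose last vowel is 'a' add the prefix fa-; stems whose last vowel is 'i' or 'u' add -et.
So rared → raredast.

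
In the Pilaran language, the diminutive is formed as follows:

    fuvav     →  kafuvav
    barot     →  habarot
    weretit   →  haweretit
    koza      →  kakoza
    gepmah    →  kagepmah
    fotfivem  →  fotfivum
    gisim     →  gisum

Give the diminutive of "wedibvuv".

kawedibvuv

weretit and gisim both have last vowel 'i' yet inflect differently (haweretit, gisum), so the last vowel is not what conditions the rule; the final letter is.
"wedibvuv" ends in -v. The one such stem in the data (fuvav → kafuvav) adds the prefix ka-, so the same rule applies.
The other patterns: stems ending in -t add the prefix ha-; stems ending in -m change the last vowel to 'u'.
So wedibvuv → kawedibvuv.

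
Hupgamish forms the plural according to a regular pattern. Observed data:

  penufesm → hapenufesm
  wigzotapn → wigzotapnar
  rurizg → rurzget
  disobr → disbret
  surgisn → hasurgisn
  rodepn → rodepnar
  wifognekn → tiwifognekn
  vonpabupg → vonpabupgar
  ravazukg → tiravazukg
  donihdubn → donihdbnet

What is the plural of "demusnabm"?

demusnbmet

"demusnabm" has second-to-last letter 'b'. The stems whose second-to-last letter is 'b' (disobr → disbret, donihdubn → donihdbnet) delete the last vowel and add -et.
The other patterns: stems whose second-to-last letter is 's' add the prefix ha-; stems whose second-to-last letter is 'p' add -ar; stems whose second-to-last letter is 'k' add the prefix ti-.
So demusnabm → demusnbmet.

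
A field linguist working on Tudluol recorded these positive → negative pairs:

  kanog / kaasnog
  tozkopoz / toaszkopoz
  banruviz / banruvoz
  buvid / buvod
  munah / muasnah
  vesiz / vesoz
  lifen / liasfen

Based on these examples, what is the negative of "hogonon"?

banruviz and tozkopoz both end in -z yet inflect differently (banruvoz, toaszkopoz), so the final letter is not what conditions the rule; the last vowel is.
"hogonon" has last vowel 'o'. The stems whose last vowel is 'o' (kanog → kaasnog, tozkopoz → toaszkopoz) insert -as- after the first vowel.
The other pattern: stems whose last vowel is 'i' change the last vowel to 'o'.
So hogonon → hoasgonon.

hoasgonon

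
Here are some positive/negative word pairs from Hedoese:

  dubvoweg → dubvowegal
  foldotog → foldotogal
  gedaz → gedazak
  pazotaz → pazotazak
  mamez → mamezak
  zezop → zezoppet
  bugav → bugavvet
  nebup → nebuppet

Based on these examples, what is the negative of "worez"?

dubvoweg and mamez both have last vowel 'e' yet inflect differently (dubvowegal, mamezak), so the last vowel is not what conditions the rule; the final letter is.
"worez" ends in -z. The stems ending in -z (gedaz → gedazak, pazotaz → pazotazak, mamez → mamezak) add -ak.
So worez → worezak.

worezak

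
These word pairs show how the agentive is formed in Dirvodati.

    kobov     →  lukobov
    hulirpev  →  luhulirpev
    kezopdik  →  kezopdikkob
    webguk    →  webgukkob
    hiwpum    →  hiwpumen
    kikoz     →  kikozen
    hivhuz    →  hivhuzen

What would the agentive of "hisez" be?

hisezen

"hisez" ends in -z. The stems ending in -z (kikoz → kikozen, hivhuz → hivhuzen) add -en.
The other patterns: stems ending in -v add the prefix lu-; stems ending in -k double the final consonant and add -ob.
So hisez → hisezen.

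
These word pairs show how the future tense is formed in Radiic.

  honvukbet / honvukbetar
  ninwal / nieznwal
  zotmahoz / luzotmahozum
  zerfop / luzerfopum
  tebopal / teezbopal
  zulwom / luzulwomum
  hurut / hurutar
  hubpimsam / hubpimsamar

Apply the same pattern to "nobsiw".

noezbsiw

hubpimsam and zulwom both end in -m yet inflect differently (hubpimsamar, luzulwomum), so the final letter is not what conditions the rule; the first letter is.
"nobsiw" begins with n-. The one such stem in the data (ninwal → nieznwal) inserts -ez- after the first vowel (as does tebopal), so the same rule applies.
The other patterns: stems beginning with h- add -ar; stems beginning with z- add lu- … -um around the stem.
So nobsiw → noezbsiw.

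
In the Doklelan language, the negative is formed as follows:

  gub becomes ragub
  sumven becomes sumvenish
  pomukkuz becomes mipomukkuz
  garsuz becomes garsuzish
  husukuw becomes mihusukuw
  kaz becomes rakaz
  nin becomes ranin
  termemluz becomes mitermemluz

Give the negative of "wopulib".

miwopulib

nin and sumven both end in -n yet inflect differently (ranin, sumvenish), so the final letter is not what conditions the rule; the number of vowels is.
"wopulib" has 3 vowels. The stems with 3 vowels (termemluz → mitermemluz, husukuw → mihusukuw, pomukkuz → mipomukkuz) add the prefix mi-.
The other patterns: stems with 1 vowel add the prefix ra-; stems with 2 vowels add -ish.
So wopulib → miwopulib.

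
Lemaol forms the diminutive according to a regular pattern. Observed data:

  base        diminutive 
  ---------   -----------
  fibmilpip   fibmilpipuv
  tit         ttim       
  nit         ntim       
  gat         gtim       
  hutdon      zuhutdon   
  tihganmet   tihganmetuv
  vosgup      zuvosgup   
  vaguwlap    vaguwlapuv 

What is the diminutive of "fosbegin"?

vosgup and vaguwlap both end in -p yet inflect differently (zuvosgup, vaguwlapuv), so the final letter is not what conditions the rule; the number of vowels is.
"fosbegin" has 3 vowels. The stems with 3 vowels (vaguwlap → vaguwlapuv, fibmilpip → fibmilpipuv, tihganmet → tihganmetuv) add -uv.
The other patterns: stems with 1 vowel delete the last vowel and add -im; stems with 2 vowels add the prefix zu-.
So fosbegin → fosbeginuv.

fosbeginuv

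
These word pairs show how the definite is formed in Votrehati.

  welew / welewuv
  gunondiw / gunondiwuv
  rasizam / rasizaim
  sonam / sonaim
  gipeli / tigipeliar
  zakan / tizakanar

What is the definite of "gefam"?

gefaim

"gefam" ends in -m. The stems ending in -m (rasizam → rasizaim, sonam → sonaim) drop the final letter and add -im.
The other patterns: stems ending in -w add -uv; stems ending in -i or -n add ti- … -ar around the stem.
So gefam → gefaim.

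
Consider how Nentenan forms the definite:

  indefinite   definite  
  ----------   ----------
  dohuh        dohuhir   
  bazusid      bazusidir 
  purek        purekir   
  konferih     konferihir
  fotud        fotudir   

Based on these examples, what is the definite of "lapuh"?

Every pair shown (dohuh → dohuhir, bazusid → bazusidir, purek → purekir, …) follows the same rule: add -ir.
So lapuh → lapuhir.

lapuhir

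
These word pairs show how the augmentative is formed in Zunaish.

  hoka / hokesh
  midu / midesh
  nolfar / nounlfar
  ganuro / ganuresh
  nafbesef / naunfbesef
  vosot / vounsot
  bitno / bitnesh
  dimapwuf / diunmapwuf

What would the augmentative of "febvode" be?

febvodesh

"febvode" ends in a vowel. The stems ending in a vowel (hoka → hokesh, ganuro → ganuresh, midu → midesh) drop the final letter and add -esh.
So febvode → febvodesh.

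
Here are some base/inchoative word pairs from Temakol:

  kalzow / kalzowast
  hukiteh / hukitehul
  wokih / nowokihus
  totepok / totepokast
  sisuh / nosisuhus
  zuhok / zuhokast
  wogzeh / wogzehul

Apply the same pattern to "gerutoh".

gerutohast

wogzeh and sisuh both end in -h yet inflect differently (wogzehul, nosisuhus), so the final letter is not what conditions the rule; the last vowel is.
"gerutoh" has last vowel 'o'. The stems whose last vowel is 'o' (kalzow → kalzowast, zuhok → zuhokast, totepok → totepokast) add -ast.
The other patterns: stems whose last vowel is 'e' add -ul; stems whose last vowel is 'i' or 'u' add no- … -us around the stem.
So gerutoh → gerutohast.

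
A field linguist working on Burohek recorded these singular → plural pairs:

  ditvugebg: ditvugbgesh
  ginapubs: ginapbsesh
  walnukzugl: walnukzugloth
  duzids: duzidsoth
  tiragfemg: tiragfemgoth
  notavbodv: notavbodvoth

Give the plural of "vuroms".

ginapubs and duzids both end in -s yet inflect differently (ginapbsesh, duzidsoth), so the final letter is not what conditions the rule; the second-to-last letter is.
"vuroms" has second-to-last letter 'm'. The one such stem in the data (tiragfemg → tiragfemgoth) adds -oth, so the same rule applies.
The other pattern: stems whose second-to-last letter is 'b' delete the last vowel and add -esh.
So vuroms → vuromsoth.

vuromsoth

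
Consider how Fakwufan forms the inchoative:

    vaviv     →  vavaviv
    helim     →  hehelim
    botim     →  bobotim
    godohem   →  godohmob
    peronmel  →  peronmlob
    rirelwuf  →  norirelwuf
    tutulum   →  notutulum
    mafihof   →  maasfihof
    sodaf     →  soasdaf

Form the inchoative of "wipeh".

"wipeh" has last vowel 'e'. The stems whose last vowel is 'e' (godohem → godohmob, peronmel → peronmlob) delete the last vowel and add -ob.
The other patterns: stems whose last vowel is 'i' repeat the first consonant+vowel as a prefix; stems whose last vowel is 'u' add the prefix no-; stems whose last vowel is 'a' or 'o' insert -as- after the first vowel.
So wipeh → wiphob.

wiphob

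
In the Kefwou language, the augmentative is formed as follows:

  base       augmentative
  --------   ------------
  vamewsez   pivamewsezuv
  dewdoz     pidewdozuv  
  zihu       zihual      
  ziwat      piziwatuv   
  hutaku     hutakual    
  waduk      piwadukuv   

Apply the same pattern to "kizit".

hutaku and waduk both have last vowel 'u' yet inflect differently (hutakual, piwadukuv), so the last vowel is not what conditions the rule; the final letter is.
"kizit" ends in -t. The one such stem in the data (ziwat → piziwatuv) adds pi- … -uv around the stem, so the same rule applies.
The other pattern: stems ending in -u add -al.
So kizit → pikizituv.

pikizituv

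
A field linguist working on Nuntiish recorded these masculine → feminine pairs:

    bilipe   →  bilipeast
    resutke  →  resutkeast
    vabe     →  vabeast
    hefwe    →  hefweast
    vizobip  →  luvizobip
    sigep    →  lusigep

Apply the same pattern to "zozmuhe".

bilipe and sigep both have last vowel 'e' yet inflect differently (bilipeast, lusigep), so the last vowel is not what conditions the rule; the final letter is.
"zozmuhe" ends in -e. The stems ending in -e (bilipe → bilipeast, resutke → resutkeast, vabe → vabeast) add -ast.
The other pattern: stems ending in -p add the prefix lu-.
So zozmuhe → zozmuheast.

zozmuheast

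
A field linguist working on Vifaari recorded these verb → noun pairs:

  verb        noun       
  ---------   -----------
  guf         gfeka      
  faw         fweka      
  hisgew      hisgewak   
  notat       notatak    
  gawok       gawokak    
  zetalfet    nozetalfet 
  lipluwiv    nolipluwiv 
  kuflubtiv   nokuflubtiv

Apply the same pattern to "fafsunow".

"fafsunow" has 3 vowels. The stems with 3 vowels (zetalfet → nozetalfet, lipluwiv → nolipluwiv, kuflubtiv → nokuflubtiv) add the prefix no-.
The other patterns: stems with 1 vowel delete the last vowel and add -eka; stems with 2 vowels add -ak.
So fafsunow → nofafsunow.

nofafsunow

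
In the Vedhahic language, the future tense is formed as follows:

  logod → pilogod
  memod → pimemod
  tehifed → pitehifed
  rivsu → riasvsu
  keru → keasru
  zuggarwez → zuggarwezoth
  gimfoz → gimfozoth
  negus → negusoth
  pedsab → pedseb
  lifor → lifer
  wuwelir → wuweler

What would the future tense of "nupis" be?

tehifed and zuggarwez both have last vowel 'e' yet inflect differently (pitehifed, zuggarwezoth), so the last vowel is not what conditions the rule; the final letter is.
"nupis" ends in -s. The one such stem in the data (negus → negusoth) adds -oth, so the same rule applies.
The other patterns: stems ending in -d add the prefix pi-; stems ending in -u insert -as- after the first vowel; stems ending in -b or -r change the last vowel to 'e'.
So nupis → nupisoth.

nupisoth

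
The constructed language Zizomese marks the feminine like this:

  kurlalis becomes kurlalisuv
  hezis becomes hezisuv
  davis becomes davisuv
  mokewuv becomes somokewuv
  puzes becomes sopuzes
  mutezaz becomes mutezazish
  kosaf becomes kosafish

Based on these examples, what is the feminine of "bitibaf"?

"bitibaf" has last vowel 'a'. The stems whose last vowel is 'a' (mutezaz → mutezazish, kosaf → kosafish) add -ish.
So bitibaf → bitibafish.

bitibafish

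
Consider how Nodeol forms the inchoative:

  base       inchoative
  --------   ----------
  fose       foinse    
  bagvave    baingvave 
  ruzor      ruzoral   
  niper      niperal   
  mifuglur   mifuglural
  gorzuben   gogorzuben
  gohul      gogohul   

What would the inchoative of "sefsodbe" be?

seinfsodbe

fose and niper both have last vowel 'e' yet inflect differently (foinse, niperal), so the last vowel is not what conditions the rule; the final letter is.
"sefsodbe" ends in -e. The stems ending in -e (fose → foinse, bagvave → baingvave) insert -in- after the first vowel.
The other patterns: stems ending in -r add -al; stems ending in -l or -n repeat the first consonant+vowel as a prefix.
So sefsodbe → seinfsodbe.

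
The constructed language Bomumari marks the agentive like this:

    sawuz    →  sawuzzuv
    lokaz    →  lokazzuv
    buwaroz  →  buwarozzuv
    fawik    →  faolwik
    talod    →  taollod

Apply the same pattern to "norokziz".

"norokziz" ends in -z. The stems ending in -z (sawuz → sawuzzuv, lokaz → lokazzuv, buwaroz → buwarozzuv) double the final consonant and add -uv.
So norokziz → norokzizzuv.

norokzizzuv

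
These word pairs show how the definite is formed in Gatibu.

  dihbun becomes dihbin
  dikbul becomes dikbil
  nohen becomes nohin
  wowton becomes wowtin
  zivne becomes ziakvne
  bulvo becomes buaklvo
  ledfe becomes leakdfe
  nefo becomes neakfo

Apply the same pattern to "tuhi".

nohen and zivne both have last vowel 'e' yet inflect differently (nohin, ziakvne), so the last vowel is not what conditions the rule; whether the stem ends in a vowel or a consonant is.
"tuhi" ends in a vowel. The stems ending in a vowel (zivne → ziakvne, bulvo → buaklvo, ledfe → leakdfe) insert -ak- after the first vowel.
So tuhi → tuakhi.

tuakhi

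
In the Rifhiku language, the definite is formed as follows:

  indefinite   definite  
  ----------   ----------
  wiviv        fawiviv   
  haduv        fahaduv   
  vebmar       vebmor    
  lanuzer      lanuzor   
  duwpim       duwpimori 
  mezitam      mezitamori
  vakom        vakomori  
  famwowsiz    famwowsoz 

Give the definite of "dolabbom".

dolabbomori

duwpim and wiviv both have last vowel 'i' yet inflect differently (duwpimori, fawiviv), so the last vowel is not what conditions the rule; the final letter is.
"dolabbom" ends in -m. The stems ending in -m (duwpim → duwpimori, vakom → vakomori, mezitam → mezitamori) add -ori.
So dolabbom → dolabbomori.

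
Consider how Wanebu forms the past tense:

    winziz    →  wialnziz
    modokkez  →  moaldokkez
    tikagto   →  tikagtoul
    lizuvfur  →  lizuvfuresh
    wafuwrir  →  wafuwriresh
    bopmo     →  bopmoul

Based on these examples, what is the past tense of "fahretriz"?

faalhretriz

wafuwrir and winziz both have last vowel 'i' yet inflect differently (wafuwriresh, wialnziz), so the last vowel is not what conditions the rule; the final letter is.
"fahretriz" ends in -z. The stems ending in -z (modokkez → moaldokkez, winziz → wialnziz) insert -al- after the first vowel.
So fahretriz → faalhretriz.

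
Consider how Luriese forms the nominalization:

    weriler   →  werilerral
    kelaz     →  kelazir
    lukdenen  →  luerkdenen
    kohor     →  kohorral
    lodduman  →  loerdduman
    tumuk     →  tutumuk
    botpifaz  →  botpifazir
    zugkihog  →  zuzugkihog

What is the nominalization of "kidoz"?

kohor and zugkihog both have last vowel 'o' yet inflect differently (kohorral, zuzugkihog), so the last vowel is not what conditions the rule; the final letter is.
"kidoz" ends in -z. The stems ending in -z (botpifaz → botpifazir, kelaz → kelazir) add -ir.
So kidoz → kidozir.

kidozir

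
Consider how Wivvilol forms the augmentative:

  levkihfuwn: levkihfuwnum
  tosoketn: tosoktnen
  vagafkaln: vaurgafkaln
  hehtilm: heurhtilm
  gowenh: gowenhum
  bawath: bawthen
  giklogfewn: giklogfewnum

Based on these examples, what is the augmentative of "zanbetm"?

zanbtmen

tosoketn and vagafkaln both end in -n yet inflect differently (tosoktnen, vaurgafkaln), so the final letter is not what conditions the rule; the second-to-last letter is.
"zanbetm" has second-to-last letter 't'. The stems whose second-to-last letter is 't' (bawath → bawthen, tosoketn → tosoktnen) delete the last vowel and add -en.
The other patterns: stems whose second-to-last letter is 'l' insert -ur- after the first vowel; stems whose second-to-last letter is 'n' or 'w' add -um.
So zanbetm → zanbtmen.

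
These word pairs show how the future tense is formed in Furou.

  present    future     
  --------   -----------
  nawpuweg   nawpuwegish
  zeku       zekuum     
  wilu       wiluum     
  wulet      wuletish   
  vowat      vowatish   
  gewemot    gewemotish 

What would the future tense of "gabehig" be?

wilu and wulet both begin with w- yet inflect differently (wiluum, wuletish), so the first letter is not what conditions the rule; whether the stem ends in a vowel or a consonant is.
"gabehig" ends in a consonant. The stems ending in a consonant (nawpuweg → nawpuwegish, gewemot → gewemotish, vowat → vowatish) add -ish.
So gabehig → gabehigish.

gabehigish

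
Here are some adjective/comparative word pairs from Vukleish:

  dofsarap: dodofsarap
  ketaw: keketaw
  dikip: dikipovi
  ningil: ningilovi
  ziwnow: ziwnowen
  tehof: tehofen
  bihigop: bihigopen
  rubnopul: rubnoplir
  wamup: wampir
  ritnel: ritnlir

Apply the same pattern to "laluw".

dofsarap and dikip both end in -p yet inflect differently (dodofsarap, dikipovi), so the final letter is not what conditions the rule; the last vowel is.
"laluw" has last vowel 'u'. The stems whose last vowel is 'u' (rubnopul → rubnoplir, wamup → wampir) delete the last vowel and add -ir.
So laluw → lalwir.

lalwir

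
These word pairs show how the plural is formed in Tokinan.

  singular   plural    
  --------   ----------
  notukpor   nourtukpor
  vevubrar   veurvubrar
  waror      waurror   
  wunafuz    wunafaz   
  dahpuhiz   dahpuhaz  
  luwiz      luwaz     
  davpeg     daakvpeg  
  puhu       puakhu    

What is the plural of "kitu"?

kiaktu

"kitu" ends in -u. The one such stem in the data (puhu → puakhu) inserts -ak- after the first vowel (as does davpeg), so the same rule applies.
So kitu → kiaktu.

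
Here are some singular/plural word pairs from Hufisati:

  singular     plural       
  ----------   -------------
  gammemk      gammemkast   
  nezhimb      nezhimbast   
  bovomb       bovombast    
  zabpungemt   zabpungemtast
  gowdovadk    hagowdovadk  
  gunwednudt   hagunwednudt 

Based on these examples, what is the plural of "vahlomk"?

gammemk and gowdovadk both end in -k yet inflect differently (gammemkast, hagowdovadk), so the final letter is not what conditions the rule; the second-to-last letter is.
"vahlomk" has second-to-last letter 'm'. The stems whose second-to-last letter is 'm' (gammemk → gammemkast, nezhimb → nezhimbast, bovomb → bovombast) add -ast.
The other pattern: stems whose second-to-last letter is 'd' add the prefix ha-.
So vahlomk → vahlomkast.

vahlomkast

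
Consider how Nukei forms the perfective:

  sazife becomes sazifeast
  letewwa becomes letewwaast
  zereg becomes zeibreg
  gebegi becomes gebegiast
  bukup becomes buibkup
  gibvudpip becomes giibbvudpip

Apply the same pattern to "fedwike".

gibvudpip and gebegi both have last vowel 'i' yet inflect differently (giibbvudpip, gebegiast), so the last vowel is not what conditions the rule; whether the stem ends in a vowel or a consonant is.
"fedwike" ends in a vowel. The stems ending in a vowel (gebegi → gebegiast, sazife → sazifeast, letewwa → letewwaast) add -ast.
So fedwike → fedwikeast.

fedwikeast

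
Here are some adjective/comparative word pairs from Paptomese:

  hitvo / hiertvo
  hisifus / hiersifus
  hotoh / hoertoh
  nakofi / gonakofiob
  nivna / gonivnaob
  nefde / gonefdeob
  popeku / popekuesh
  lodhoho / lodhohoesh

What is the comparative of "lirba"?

hitvo and lodhoho both end in -o yet inflect differently (hiertvo, lodhohoesh), so the final letter is not what conditions the rule; the first letter is.
"lirba" begins with l-. The one such stem in the data (lodhoho → lodhohoesh) adds -esh, so the same rule applies.
The other patterns: stems beginning with h- insert -er- after the first vowel; stems beginning with n- add go- … -ob around the stem.
So lirba → lirbaesh.

lirbaesh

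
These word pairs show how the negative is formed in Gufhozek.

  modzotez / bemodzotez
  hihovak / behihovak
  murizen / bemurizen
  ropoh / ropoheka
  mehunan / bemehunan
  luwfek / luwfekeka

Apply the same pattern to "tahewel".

hihovak and luwfek both end in -k yet inflect differently (behihovak, luwfekeka), so the final letter is not what conditions the rule; the number of vowels is.
"tahewel" has 3 vowels. The stems with 3 vowels (modzotez → bemodzotez, hihovak → behihovak, murizen → bemurizen) add the prefix be-.
So tahewel → betahewel.

betahewel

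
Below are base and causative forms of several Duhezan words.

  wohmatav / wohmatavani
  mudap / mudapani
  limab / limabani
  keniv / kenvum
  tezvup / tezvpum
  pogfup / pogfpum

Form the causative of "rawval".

rawvalani

wohmatav and keniv both end in -v yet inflect differently (wohmatavani, kenvum), so the final letter is not what conditions the rule; the last vowel is.
"rawval" has last vowel 'a'. The stems whose last vowel is 'a' (wohmatav → wohmatavani, mudap → mudapani, limab → limabani) add -ani.
The other pattern: stems whose last vowel is 'i' or 'u' delete the last vowel and add -um.
So rawval → rawvalani.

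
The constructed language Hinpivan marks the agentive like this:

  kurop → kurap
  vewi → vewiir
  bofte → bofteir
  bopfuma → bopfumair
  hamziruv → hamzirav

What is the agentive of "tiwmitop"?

kurop and bofte both have 2 vowels yet inflect differently (kurap, bofteir), so the number of vowels is not what conditions the rule; whether the stem ends in a vowel or a consonant is.
"tiwmitop" ends in a consonant. The stems ending in a consonant (hamziruv → hamzirav, kurop → kurap) change the last vowel to 'a'.
The other pattern: stems ending in a vowel add -ir.
So tiwmitop → tiwmitap.

tiwmitap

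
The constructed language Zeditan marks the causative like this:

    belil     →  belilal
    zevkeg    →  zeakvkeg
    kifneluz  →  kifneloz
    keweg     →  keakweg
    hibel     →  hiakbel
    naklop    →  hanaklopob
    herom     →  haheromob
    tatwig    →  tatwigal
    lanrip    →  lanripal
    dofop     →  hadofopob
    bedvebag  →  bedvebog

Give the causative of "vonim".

"vonim" has last vowel 'i'. The stems whose last vowel is 'i' (belil → belilal, tatwig → tatwigal, lanrip → lanripal) add -al.
The other patterns: stems whose last vowel is 'o' add ha- … -ob around the stem; stems whose last vowel is 'e' insert -ak- after the first vowel; stems whose last vowel is 'a' or 'u' change the last vowel to 'o'.
So vonim → vonimal.

vonimal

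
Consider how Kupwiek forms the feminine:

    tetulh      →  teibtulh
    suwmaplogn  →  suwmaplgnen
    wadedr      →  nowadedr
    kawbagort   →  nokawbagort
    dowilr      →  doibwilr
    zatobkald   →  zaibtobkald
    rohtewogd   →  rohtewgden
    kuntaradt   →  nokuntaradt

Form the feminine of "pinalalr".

zatobkald and rohtewogd both end in -d yet inflect differently (zaibtobkald, rohtewgden), so the final letter is not what conditions the rule; the second-to-last letter is.
"pinalalr" has second-to-last letter 'l'. The stems whose second-to-last letter is 'l' (dowilr → doibwilr, zatobkald → zaibtobkald, tetulh → teibtulh) insert -ib- after the first vowel.
So pinalalr → piibnalalr.

piibnalalr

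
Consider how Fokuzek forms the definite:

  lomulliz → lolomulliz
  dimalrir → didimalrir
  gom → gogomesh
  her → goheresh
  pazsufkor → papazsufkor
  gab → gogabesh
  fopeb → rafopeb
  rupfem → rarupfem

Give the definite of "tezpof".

ratezpof

"tezpof" has 2 vowels. The stems with 2 vowels (fopeb → rafopeb, rupfem → rarupfem) add the prefix ra-.
The other patterns: stems with 1 vowel add go- … -esh around the stem; stems with 3 vowels repeat the first consonant+vowel as a prefix.
So tezpof → ratezpof.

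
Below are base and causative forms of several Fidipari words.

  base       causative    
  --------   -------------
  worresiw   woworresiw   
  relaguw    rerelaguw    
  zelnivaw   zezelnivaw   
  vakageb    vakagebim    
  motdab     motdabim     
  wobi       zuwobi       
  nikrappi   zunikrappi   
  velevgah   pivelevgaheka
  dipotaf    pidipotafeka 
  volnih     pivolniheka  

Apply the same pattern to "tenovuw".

zelnivaw and motdab both have last vowel 'a' yet inflect differently (zezelnivaw, motdabim), so the last vowel is not what conditions the rule; the final letter is.
"tenovuw" ends in -w. The stems ending in -w (worresiw → woworresiw, relaguw → rerelaguw, zelnivaw → zezelnivaw) repeat the first consonant+vowel as a prefix.
The other patterns: stems ending in -b add -im; stems ending in -i add the prefix zu-; stems ending in -f or -h add pi- … -eka around the stem.
So tenovuw → tetenovuw.

tetenovuw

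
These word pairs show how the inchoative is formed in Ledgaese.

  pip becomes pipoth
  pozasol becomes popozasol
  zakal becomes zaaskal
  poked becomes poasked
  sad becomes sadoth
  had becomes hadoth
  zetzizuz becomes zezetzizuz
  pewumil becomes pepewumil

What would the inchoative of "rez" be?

"rez" has 1 vowel. The stems with 1 vowel (sad → sadoth, pip → pipoth, had → hadoth) add -oth.
The other patterns: stems with 2 vowels insert -as- after the first vowel; stems with 3 vowels repeat the first consonant+vowel as a prefix.
So rez → rezoth.

rezoth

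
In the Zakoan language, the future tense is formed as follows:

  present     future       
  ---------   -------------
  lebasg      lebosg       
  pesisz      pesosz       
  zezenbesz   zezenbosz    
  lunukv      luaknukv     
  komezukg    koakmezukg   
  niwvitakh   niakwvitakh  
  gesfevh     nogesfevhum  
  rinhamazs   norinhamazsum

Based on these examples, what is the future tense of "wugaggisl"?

wugaggosl

lebasg and komezukg both end in -g yet inflect differently (lebosg, koakmezukg), so the final letter is not what conditions the rule; the second-to-last letter is.
"wugaggisl" has second-to-last letter 's'. The stems whose second-to-last letter is 's' (lebasg → lebosg, pesisz → pesosz, zezenbesz → zezenbosz) change the last vowel to 'o'.
The other patterns: stems whose second-to-last letter is 'k' insert -ak- after the first vowel; stems whose second-to-last letter is 'v' or 'z' add no- … -um around the stem.
So wugaggisl → wugaggosl.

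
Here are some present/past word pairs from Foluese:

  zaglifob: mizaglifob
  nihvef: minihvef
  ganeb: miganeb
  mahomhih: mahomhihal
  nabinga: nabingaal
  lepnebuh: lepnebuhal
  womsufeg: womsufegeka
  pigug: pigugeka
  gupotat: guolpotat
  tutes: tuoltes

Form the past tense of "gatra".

nihvef and womsufeg both have last vowel 'e' yet inflect differently (minihvef, womsufegeka), so the last vowel is not what conditions the rule; the final letter is.
"gatra" ends in -a. The one such stem in the data (nabinga → nabingaal) adds -al, so the same rule applies.
The other patterns: stems ending in -b or -f add the prefix mi-; stems ending in -g add -eka; stems ending in -s or -t insert -ol- after the first vowel.
So gatra → gatraal.

gatraal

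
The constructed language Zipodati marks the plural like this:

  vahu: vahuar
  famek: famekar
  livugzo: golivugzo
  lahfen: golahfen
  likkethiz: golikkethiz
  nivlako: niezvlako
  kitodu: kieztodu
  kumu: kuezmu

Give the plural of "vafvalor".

vafvalorar

livugzo and nivlako both end in -o yet inflect differently (golivugzo, niezvlako), so the final letter is not what conditions the rule; the first letter is.
"vafvalor" begins with v-. The one such stem in the data (vahu → vahuar) adds -ar, so the same rule applies.
The other patterns: stems beginning with l- add the prefix go-; stems beginning with k- or n- insert -ez- after the first vowel.
So vafvalor → vafvalorar.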